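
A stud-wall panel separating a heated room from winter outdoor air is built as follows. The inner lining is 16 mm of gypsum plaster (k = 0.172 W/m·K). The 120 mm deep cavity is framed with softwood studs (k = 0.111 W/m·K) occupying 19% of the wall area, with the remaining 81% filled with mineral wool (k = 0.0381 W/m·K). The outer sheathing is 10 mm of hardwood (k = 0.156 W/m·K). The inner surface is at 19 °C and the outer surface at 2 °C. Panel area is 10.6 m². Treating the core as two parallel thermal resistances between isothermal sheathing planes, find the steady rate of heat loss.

Sheathing layers in series; stud and cavity paths in parallel between them.
R_inner = 0.016/(0.172×10.6) = 0.008776 K/W
R_stud  = 0.12/(0.111×0.19×10.6) = 0.5368 K/W
R_cav   = 0.12/(0.0381×0.81×10.6) = 0.3668 K/W
1/R_core = 1/R_stud + 1/R_cav → R_core = 0.2179 K/W
R_outer = 0.01/(0.156×10.6) = 0.006047 K/W
R_total = 0.2327 K/W
Q = ΔT/R_total = 17/0.2327

Q ≈ 73 W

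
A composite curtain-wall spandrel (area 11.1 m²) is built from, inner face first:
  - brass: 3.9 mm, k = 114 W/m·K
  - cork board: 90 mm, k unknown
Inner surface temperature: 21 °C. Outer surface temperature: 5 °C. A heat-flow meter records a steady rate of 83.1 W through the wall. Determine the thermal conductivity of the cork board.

Treating each layer as a thermal resistance in series:
R_brass = L/(kA) = 0.0039/(114×11.1) = 3.082×10^-6 K/W
Sum of known resistances R_other = 3.082×10^-6 K/W
Total R = ΔT/Q = 16/83.1 = 0.1925 K/W
R_cork board = R_total − R_other = 0.1925 K/W
k = L/(R·A) = 0.09/(0.1925×11.1)

k ≈ 0.0421 W/(m·K)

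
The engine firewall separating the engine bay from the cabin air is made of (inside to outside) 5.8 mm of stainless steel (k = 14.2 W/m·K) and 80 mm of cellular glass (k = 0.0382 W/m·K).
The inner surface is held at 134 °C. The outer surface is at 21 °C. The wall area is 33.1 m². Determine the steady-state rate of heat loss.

Thermal resistances in series:
R_stainless steel = L/(kA) = 0.0058/(14.2×33.1) = 1.234×10^-5 K/W
R_cellular glass = L/(kA) = 0.08/(0.0382×33.1) = 0.06327 K/W
R_total = 0.06328 K/W
Q = ΔT / R_total = 113 / 0.06328

Q ≈ 1790 W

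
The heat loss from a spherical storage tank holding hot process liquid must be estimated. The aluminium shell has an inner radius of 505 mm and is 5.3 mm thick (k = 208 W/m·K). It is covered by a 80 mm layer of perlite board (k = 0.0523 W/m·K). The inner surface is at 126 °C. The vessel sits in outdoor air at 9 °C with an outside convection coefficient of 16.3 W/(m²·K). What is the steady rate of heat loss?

Q ≈ 280 W

Radial (spherical) resistances in series:
R_aluminium shell = (1/0.505 − 1/0.5103)/(4π×208) = 7.868×10^-6 K/W
R_perlite board = (1/0.5103 − 1/0.5903)/(4π×0.0523) = 0.4041 K/W
R_outer film = 1/(h·4πr_o²) = 1/(16.3×4π×0.5903²) = 0.01401 K/W
R_total = 0.4181 K/W
Q = ΔT/R_total = 117/0.4181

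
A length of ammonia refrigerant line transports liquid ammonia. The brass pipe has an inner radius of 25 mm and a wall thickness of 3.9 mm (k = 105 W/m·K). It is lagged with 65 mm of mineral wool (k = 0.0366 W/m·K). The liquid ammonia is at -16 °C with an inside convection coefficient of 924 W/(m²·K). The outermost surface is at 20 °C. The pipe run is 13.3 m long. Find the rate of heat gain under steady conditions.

Q ≈ 93.3 W

For a radial system each layer contributes R = ln(r_out/r_in)/(2πkL); films add R = 1/(hA).
R_inner film = 1/(h_i·2πr₁L) = 1/(924×2π×0.025×13.3) = 5.18×10^-4 K/W
R_brass pipe wall = ln(28.9/25)/(2π×105×13.3) = 1.652×10^-5 K/W
R_mineral wool = ln(93.9/28.9)/(2π×0.0366×13.3) = 0.3853 K/W
R_total = 0.3858 K/W
Q = ΔT/R_total = 36/0.3858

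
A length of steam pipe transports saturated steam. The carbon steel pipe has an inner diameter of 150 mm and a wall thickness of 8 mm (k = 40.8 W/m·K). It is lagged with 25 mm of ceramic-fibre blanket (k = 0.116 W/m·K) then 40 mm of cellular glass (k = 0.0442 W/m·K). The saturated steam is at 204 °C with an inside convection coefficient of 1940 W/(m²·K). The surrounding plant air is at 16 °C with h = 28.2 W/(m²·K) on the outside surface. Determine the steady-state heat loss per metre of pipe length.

Per-layer cylindrical resistances, series-summed:
R_inner film = 1/(h_i·2πr₁L) = 1/(1940×2π×0.075×1) = 0.001094 K/W
R_carbon steel pipe wall = ln(83/75)/(2π×40.8×1) = 3.954×10^-4 K/W
R_ceramic-fibre blanket = ln(108/83)/(2π×0.116×1) = 0.3612 K/W
R_cellular glass = ln(148/108)/(2π×0.0442×1) = 1.135 K/W
R_outer film = 1/(h_o·2πr_oL) = 1/(28.2×2π×0.148×1) = 0.03813 K/W
R_total = 1.535 K/W
Q = ΔT/R_total = 188/1.535

q′ ≈ 122 W/m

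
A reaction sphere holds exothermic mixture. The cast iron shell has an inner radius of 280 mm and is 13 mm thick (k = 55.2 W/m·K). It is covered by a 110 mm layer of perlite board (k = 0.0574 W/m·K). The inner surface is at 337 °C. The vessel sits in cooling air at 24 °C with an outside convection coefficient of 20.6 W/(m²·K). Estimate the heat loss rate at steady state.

Q ≈ 238 W

Spherical conduction: R = (1/r_in − 1/r_out)/(4πk) per layer; series-sum.
R_cast iron shell = (1/0.28 − 1/0.293)/(4π×55.2) = 2.284×10^-4 K/W
R_perlite board = (1/0.293 − 1/0.403)/(4π×0.0574) = 1.292 K/W
R_outer film = 1/(h·4πr_o²) = 1/(20.6×4π×0.403²) = 0.02379 K/W
R_total = 1.316 K/W
Q = ΔT/R_total = 313/1.316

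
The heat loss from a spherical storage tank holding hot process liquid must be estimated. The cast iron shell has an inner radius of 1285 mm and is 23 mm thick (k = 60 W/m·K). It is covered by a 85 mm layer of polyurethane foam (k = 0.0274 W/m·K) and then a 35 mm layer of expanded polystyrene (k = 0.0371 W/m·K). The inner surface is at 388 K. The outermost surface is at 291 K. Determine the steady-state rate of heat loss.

Spherical conduction: R = (1/r_in − 1/r_out)/(4πk) per layer; series-sum.
R_cast iron shell = (1/1.285 − 1/1.308)/(4π×60) = 1.815×10^-5 K/W
R_polyurethane foam = (1/1.308 − 1/1.393)/(4π×0.0274) = 0.1355 K/W
R_expanded polystyrene = (1/1.393 − 1/1.428)/(4π×0.0371) = 0.03774 K/W
R_total = 0.1732 K/W
Q = ΔT/R_total = 97/0.1732

Q ≈ 560 W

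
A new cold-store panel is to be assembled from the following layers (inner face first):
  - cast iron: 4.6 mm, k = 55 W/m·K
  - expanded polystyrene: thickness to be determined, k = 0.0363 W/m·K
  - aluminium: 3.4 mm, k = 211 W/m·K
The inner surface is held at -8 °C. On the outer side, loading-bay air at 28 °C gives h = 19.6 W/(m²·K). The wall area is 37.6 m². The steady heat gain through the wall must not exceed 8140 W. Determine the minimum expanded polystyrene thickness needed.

L ≈ 4.18 mm

Treating each layer as a thermal resistance in series:
R_cast iron = L/(kA) = 0.0046/(55×37.6) = 2.224×10^-6 K/W
R_aluminium = L/(kA) = 0.0034/(211×37.6) = 4.286×10^-7 K/W
R_outer film = 1/(h_o·A) = 1/(19.6×37.6) = 0.001357 K/W
Sum of the known resistances R_other = 0.00136 K/W
Required total resistance R_tot = ΔT/Q_allow = 36/8140 = 0.004423 K/W
R_expanded polystyrene = R_tot − R_other = 0.003063 K/W
L = R·k·A = 0.003063×0.0363×37.6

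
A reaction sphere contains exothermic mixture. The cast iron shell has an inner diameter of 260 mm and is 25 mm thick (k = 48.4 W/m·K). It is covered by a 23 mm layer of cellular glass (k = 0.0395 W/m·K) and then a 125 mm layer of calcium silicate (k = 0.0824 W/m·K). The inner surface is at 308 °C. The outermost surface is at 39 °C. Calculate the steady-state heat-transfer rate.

For a spherical shell R = (1/r₁ − 1/r₂)/(4πk); film R = 1/(h·4πr²). In series:
R_cast iron shell = (1/0.13 − 1/0.155)/(4π×48.4) = 0.00204 K/W
R_cellular glass = (1/0.155 − 1/0.178)/(4π×0.0395) = 1.679 K/W
R_calcium silicate = (1/0.178 − 1/0.303)/(4π×0.0824) = 2.238 K/W
R_total = 3.92 K/W
Q = ΔT/R_total = 269/3.92

Q ≈ 68.6 W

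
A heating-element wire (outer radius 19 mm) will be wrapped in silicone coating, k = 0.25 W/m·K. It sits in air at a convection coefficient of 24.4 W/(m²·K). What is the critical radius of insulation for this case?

r_cr ≈ 10.2 mm

For a cylinder r_cr = k/h = 0.25/24.4
r_cr = 10.2 mm; since the bare radius (19 mm) is above r_cr, any added insulation will reduce heat loss.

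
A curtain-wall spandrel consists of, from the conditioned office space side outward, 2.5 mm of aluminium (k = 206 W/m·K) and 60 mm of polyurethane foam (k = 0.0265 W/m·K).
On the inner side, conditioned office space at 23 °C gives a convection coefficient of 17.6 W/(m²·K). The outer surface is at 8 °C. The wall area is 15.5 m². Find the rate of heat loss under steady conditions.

Q ≈ 100 W

Treating each layer as a thermal resistance in series:
R_inner film = 1/(h_i·A) = 1/(17.6×15.5) = 0.003666 K/W
R_aluminium = L/(kA) = 0.0025/(206×15.5) = 7.83×10^-7 K/W
R_polyurethane foam = L/(kA) = 0.06/(0.0265×15.5) = 0.1461 K/W
R_total = 0.1497 K/W
Q = ΔT / R_total = 15 / 0.1497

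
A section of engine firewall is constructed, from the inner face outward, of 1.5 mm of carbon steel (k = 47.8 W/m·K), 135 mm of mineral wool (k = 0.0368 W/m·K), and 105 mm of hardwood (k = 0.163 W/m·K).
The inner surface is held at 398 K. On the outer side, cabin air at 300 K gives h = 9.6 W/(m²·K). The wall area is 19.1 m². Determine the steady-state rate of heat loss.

Q ≈ 424 W

Using the resistance-network approach (series):
R_carbon steel = L/(kA) = 0.0015/(47.8×19.1) = 1.643×10^-6 K/W
R_mineral wool = L/(kA) = 0.135/(0.0368×19.1) = 0.1921 K/W
R_hardwood = L/(kA) = 0.105/(0.163×19.1) = 0.03373 K/W
R_outer film = 1/(h_o·A) = 1/(9.6×19.1) = 0.005454 K/W
R_total = 0.2312 K/W
Q = ΔT / R_total = 98 / 0.2312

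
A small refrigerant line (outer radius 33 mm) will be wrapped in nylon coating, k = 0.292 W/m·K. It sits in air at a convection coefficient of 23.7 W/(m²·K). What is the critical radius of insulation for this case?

For a cylinder r_cr = k/h = 0.292/23.7
r_cr = 12.3 mm; since the bare radius (33 mm) is above r_cr, any added insulation will reduce heat loss.

r_cr ≈ 12.3 mm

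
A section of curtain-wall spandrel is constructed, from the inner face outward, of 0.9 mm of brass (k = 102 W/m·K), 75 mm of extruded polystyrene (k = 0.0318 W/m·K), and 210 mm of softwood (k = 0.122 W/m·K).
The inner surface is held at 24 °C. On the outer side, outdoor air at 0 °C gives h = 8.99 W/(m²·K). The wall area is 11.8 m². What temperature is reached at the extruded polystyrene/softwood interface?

Model the wall as resistances in series:
R_brass = L/(kA) = 0.0009/(102×11.8) = 7.478×10^-7 K/W
R_extruded polystyrene = L/(kA) = 0.075/(0.0318×11.8) = 0.1999 K/W
R_softwood = L/(kA) = 0.21/(0.122×11.8) = 0.1459 K/W
R_outer film = 1/(h_o·A) = 1/(8.99×11.8) = 0.009427 K/W
R_total = 0.3552 K/W;  Q = ΔT/R_total = 24/0.3552 = 67.57 W
T_interface = T_inner − Q·ΣR(inner→interface) = 24 − 67.6×0.1999

T ≈ 10.5 °C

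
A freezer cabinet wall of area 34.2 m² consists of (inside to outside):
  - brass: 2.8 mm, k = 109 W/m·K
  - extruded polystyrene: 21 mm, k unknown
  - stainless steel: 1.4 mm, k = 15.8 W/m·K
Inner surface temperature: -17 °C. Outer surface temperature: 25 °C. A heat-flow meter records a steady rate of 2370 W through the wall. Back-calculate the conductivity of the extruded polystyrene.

k ≈ 0.0347 W/(m·K)

Model the wall as resistances in series:
R_brass = L/(kA) = 0.0028/(109×34.2) = 7.511×10^-7 K/W
R_stainless steel = L/(kA) = 0.0014/(15.8×34.2) = 2.591×10^-6 K/W
Sum of known resistances R_other = 3.342×10^-6 K/W
Total R = ΔT/Q = 42/2370 = 0.01772 K/W
R_extruded polystyrene = R_total − R_other = 0.01772 K/W
k = L/(R·A) = 0.021/(0.01772×34.2)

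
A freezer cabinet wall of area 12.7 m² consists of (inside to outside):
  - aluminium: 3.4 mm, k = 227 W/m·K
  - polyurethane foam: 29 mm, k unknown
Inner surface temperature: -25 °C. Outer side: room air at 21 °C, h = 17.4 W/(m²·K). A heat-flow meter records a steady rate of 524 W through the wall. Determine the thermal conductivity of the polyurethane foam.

k ≈ 0.0274 W/(m·K)

Series thermal resistances:
R_aluminium = L/(kA) = 0.0034/(227×12.7) = 1.179×10^-6 K/W
R_outer film = 1/(h_o·A) = 1/(17.4×12.7) = 0.004525 K/W
Sum of known resistances R_other = 0.004526 K/W
Total R = ΔT/Q = 46/524 = 0.08779 K/W
R_polyurethane foam = R_total − R_other = 0.08326 K/W
k = L/(R·A) = 0.029/(0.08326×12.7)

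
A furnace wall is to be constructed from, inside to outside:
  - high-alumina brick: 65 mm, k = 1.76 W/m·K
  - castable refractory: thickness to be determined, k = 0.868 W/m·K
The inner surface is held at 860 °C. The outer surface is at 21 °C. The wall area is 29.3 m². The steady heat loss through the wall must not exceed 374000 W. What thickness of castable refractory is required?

Treating each layer as a thermal resistance in series:
R_high-alumina brick = L/(kA) = 0.065/(1.76×29.3) = 0.00126 K/W
Sum of the known resistances R_other = 0.00126 K/W
Required total resistance R_tot = ΔT/Q_allow = 839/374000 = 0.002243 K/W
R_castable refractory = R_tot − R_other = 9.828×10^-4 K/W
L = R·k·A = 9.828×10^-4×0.868×29.3

L ≈ 25 mm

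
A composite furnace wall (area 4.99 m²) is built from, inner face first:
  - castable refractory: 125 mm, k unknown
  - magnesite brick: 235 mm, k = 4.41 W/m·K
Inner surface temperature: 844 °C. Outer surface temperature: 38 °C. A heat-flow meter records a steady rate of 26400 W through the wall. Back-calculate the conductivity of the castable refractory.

k ≈ 1.26 W/(m·K)

Series thermal resistances:
R_magnesite brick = L/(kA) = 0.235/(4.41×4.99) = 0.01068 K/W
Sum of known resistances R_other = 0.01068 K/W
Total R = ΔT/Q = 806/26400 = 0.03053 K/W
R_castable refractory = R_total − R_other = 0.01985 K/W
k = L/(R·A) = 0.125/(0.01985×4.99)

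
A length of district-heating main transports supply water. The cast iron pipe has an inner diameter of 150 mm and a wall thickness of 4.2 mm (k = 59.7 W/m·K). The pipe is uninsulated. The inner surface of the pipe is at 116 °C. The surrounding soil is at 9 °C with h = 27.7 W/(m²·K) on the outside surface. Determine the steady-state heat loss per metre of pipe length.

q′ ≈ 1470 W/m

For a radial system each layer contributes R = ln(r_out/r_in)/(2πkL); films add R = 1/(hA).
R_cast iron pipe wall = ln(79.2/75)/(2π×59.7×1) = 1.453×10^-4 K/W
R_outer film = 1/(h_o·2πr_oL) = 1/(27.7×2π×0.0792×1) = 0.07255 K/W
R_total = 0.07269 K/W
Q = ΔT/R_total = 107/0.07269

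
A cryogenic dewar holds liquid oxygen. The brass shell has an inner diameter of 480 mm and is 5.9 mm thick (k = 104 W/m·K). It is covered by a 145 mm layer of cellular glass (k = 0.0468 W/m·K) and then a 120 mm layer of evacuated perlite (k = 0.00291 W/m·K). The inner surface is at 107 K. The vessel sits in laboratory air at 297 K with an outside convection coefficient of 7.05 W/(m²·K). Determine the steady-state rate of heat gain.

Spherical conduction: R = (1/r_in − 1/r_out)/(4πk) per layer; series-sum.
R_brass shell = (1/0.24 − 1/0.2459)/(4π×104) = 7.65×10^-5 K/W
R_cellular glass = (1/0.2459 − 1/0.3909)/(4π×0.0468) = 2.565 K/W
R_evacuated perlite = (1/0.3909 − 1/0.5109)/(4π×0.00291) = 16.43 K/W
R_outer film = 1/(h·4πr_o²) = 1/(7.05×4π×0.5109²) = 0.04324 K/W
R_total = 19.04 K/W
Q = ΔT/R_total = 190/19.04

Q ≈ 9.98 W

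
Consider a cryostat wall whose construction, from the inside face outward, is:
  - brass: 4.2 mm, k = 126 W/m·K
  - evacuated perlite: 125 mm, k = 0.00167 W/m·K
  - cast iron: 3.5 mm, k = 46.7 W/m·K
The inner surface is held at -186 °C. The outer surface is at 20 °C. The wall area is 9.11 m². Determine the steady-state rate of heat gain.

Q ≈ 25.1 W

Series thermal resistances:
R_brass = L/(kA) = 0.0042/(126×9.11) = 3.659×10^-6 K/W
R_evacuated perlite = L/(kA) = 0.125/(0.00167×9.11) = 8.216 K/W
R_cast iron = L/(kA) = 0.0035/(46.7×9.11) = 8.227×10^-6 K/W
R_total = 8.216 K/W
Q = ΔT / R_total = 206 / 8.216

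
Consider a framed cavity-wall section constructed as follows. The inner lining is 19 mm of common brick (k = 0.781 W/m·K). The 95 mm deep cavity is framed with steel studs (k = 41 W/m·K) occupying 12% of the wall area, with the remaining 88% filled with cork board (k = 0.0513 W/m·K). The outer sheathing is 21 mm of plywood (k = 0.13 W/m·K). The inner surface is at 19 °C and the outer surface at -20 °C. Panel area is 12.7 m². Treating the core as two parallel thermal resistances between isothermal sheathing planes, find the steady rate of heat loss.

Q ≈ 2420 W

Sheathing layers in series; stud and cavity paths in parallel between them.
R_inner = 0.019/(0.781×12.7) = 0.001916 K/W
R_stud  = 0.095/(41×0.12×12.7) = 0.00152 K/W
R_cav   = 0.095/(0.0513×0.88×12.7) = 0.1657 K/W
1/R_core = 1/R_stud + 1/R_cav → R_core = 0.001507 K/W
R_outer = 0.021/(0.13×12.7) = 0.01272 K/W
R_total = 0.01614 K/W
Q = ΔT/R_total = 39/0.01614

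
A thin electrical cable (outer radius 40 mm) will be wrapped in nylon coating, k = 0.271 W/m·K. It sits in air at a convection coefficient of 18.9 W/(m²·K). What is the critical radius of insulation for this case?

For a cylinder r_cr = k/h = 0.271/18.9
r_cr = 14.3 mm; since the bare radius (40 mm) is above r_cr, any added insulation will reduce heat loss.

r_cr ≈ 14.3 mm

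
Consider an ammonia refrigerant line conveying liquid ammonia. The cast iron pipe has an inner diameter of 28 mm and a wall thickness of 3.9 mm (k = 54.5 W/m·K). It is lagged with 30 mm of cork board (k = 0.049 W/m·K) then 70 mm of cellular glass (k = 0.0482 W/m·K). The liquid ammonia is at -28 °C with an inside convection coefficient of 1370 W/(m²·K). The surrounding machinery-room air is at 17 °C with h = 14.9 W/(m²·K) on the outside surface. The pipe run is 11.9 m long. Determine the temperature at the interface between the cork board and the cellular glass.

Cylindrical conduction, so R = ln(r₂/r₁)/(2πkL) per layer, in series:
R_inner film = 1/(h_i·2πr₁L) = 1/(1370×2π×0.014×11.9) = 6.973×10^-4 K/W
R_cast iron pipe wall = ln(17.9/14)/(2π×54.5×11.9) = 6.031×10^-5 K/W
R_cork board = ln(47.9/17.9)/(2π×0.049×11.9) = 0.2687 K/W
R_cellular glass = ln(117.9/47.9)/(2π×0.0482×11.9) = 0.2499 K/W
R_outer film = 1/(h_o·2πr_oL) = 1/(14.9×2π×0.1179×11.9) = 0.007613 K/W
R_total = 0.527 K/W
Q = ΔT/R_total = 45/0.527
Q = 85.4 W
T_interface = T_inner + Q·ΣR(inner→interface) = -28 + 85.4×0.2694

T ≈ -4.99 °C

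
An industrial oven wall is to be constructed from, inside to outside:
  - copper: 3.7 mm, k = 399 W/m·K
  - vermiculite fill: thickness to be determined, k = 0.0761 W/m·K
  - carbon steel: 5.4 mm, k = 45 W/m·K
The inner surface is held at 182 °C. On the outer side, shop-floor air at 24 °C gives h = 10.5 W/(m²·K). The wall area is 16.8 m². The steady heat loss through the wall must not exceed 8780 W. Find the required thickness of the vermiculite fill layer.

Series thermal resistances:
R_copper = L/(kA) = 0.0037/(399×16.8) = 5.52×10^-7 K/W
R_carbon steel = L/(kA) = 0.0054/(45×16.8) = 7.143×10^-6 K/W
R_outer film = 1/(h_o·A) = 1/(10.5×16.8) = 0.005669 K/W
Sum of the known resistances R_other = 0.005677 K/W
Required total resistance R_tot = ΔT/Q_allow = 158/8780 = 0.018 K/W
R_vermiculite fill = R_tot − R_other = 0.01232 K/W
L = R·k·A = 0.01232×0.0761×16.8

L ≈ 15.7 mm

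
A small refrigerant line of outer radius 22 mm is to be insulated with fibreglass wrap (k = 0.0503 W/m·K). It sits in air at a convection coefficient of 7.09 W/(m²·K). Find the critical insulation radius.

r_cr ≈ 7.09 mm

For a cylinder r_cr = k/h = 0.0503/7.09
r_cr = 7.09 mm; since the bare radius (22 mm) is above r_cr, any added insulation will reduce heat loss.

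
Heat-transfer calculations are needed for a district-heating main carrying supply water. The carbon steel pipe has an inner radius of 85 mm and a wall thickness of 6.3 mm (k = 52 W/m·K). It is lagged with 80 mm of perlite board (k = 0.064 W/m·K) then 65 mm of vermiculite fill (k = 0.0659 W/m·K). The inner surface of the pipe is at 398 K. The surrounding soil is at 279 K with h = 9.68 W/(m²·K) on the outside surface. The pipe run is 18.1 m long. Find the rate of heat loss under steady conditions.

Q ≈ 893 W

Treating each annulus and film as a series resistance:
R_carbon steel pipe wall = ln(91.3/85)/(2π×52×18.1) = 1.209×10^-5 K/W
R_perlite board = ln(171.3/91.3)/(2π×0.064×18.1) = 0.08646 K/W
R_vermiculite fill = ln(236.3/171.3)/(2π×0.0659×18.1) = 0.04292 K/W
R_outer film = 1/(h_o·2πr_oL) = 1/(9.68×2π×0.2363×18.1) = 0.003844 K/W
R_total = 0.1332 K/W
Q = ΔT/R_total = 119/0.1332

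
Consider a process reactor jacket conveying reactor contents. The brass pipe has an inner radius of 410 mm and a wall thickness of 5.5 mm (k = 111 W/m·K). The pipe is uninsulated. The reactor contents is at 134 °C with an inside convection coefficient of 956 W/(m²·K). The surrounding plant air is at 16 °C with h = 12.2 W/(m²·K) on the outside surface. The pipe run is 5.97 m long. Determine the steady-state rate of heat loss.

For a radial system each layer contributes R = ln(r_out/r_in)/(2πkL); films add R = 1/(hA).
R_inner film = 1/(h_i·2πr₁L) = 1/(956×2π×0.41×5.97) = 6.801×10^-5 K/W
R_brass pipe wall = ln(415.5/410)/(2π×111×5.97) = 3.2×10^-6 K/W
R_outer film = 1/(h_o·2πr_oL) = 1/(12.2×2π×0.4155×5.97) = 0.005259 K/W
R_total = 0.00533 K/W
Q = ΔT/R_total = 118/0.00533

Q ≈ 22100 W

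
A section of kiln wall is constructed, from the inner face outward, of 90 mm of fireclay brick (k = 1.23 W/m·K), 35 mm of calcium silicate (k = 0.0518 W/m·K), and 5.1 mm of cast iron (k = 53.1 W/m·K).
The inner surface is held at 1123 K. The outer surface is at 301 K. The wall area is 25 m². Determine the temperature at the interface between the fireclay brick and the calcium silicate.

T ≈ 1040 K

Thermal resistances in series:
R_fireclay brick = L/(kA) = 0.09/(1.23×25) = 0.002927 K/W
R_calcium silicate = L/(kA) = 0.035/(0.0518×25) = 0.02703 K/W
R_cast iron = L/(kA) = 0.0051/(53.1×25) = 3.842×10^-6 K/W
R_total = 0.02996 K/W;  Q = ΔT/R_total = 822/0.02996 = 27440 W
T_interface = T_inner − Q·ΣR(inner→interface) = 1123 − 27400×0.002927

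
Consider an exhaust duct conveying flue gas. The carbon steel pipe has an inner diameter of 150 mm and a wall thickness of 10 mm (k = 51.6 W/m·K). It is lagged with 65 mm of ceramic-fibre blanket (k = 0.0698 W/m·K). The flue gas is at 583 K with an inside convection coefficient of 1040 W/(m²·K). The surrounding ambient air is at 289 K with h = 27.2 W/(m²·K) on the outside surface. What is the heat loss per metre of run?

Cylindrical conduction, so R = ln(r₂/r₁)/(2πkL) per layer, in series:
R_inner film = 1/(h_i·2πr₁L) = 1/(1040×2π×0.075×1) = 0.00204 K/W
R_carbon steel pipe wall = ln(85/75)/(2π×51.6×1) = 3.861×10^-4 K/W
R_ceramic-fibre blanket = ln(150/85)/(2π×0.0698×1) = 1.295 K/W
R_outer film = 1/(h_o·2πr_oL) = 1/(27.2×2π×0.15×1) = 0.03901 K/W
R_total = 1.337 K/W
Q = ΔT/R_total = 294/1.337

q′ ≈ 220 W/m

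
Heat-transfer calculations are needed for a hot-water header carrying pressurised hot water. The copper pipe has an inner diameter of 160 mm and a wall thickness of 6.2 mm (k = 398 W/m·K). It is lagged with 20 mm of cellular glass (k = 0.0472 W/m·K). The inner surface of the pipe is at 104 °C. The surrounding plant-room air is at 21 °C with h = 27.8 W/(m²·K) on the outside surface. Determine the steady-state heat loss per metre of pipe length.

q′ ≈ 110 W/m

Radial resistances (cylindrical: R_cond = ln(r_o/r_i)/(2πkL), R_conv = 1/(h·2πrL)):
R_copper pipe wall = ln(86.2/80)/(2π×398×1) = 2.985×10^-5 K/W
R_cellular glass = ln(106.2/86.2)/(2π×0.0472×1) = 0.7036 K/W
R_outer film = 1/(h_o·2πr_oL) = 1/(27.8×2π×0.1062×1) = 0.05391 K/W
R_total = 0.7575 K/W
Q = ΔT/R_total = 83/0.7575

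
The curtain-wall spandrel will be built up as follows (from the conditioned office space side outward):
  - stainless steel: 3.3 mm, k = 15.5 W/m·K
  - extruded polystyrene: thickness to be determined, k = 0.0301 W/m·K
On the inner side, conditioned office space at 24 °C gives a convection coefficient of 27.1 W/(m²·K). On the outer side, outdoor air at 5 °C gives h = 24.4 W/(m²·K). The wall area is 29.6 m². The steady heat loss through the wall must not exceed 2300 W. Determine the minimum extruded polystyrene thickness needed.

Thermal resistances in series:
R_inner film = 1/(h_i·A) = 1/(27.1×29.6) = 0.001247 K/W
R_stainless steel = L/(kA) = 0.0033/(15.5×29.6) = 7.193×10^-6 K/W
R_outer film = 1/(h_o·A) = 1/(24.4×29.6) = 0.001385 K/W
Sum of the known resistances R_other = 0.002638 K/W
Required total resistance R_tot = ΔT/Q_allow = 19/2300 = 0.008261 K/W
R_extruded polystyrene = R_tot − R_other = 0.005622 K/W
L = R·k·A = 0.005622×0.0301×29.6

L ≈ 5.01 mm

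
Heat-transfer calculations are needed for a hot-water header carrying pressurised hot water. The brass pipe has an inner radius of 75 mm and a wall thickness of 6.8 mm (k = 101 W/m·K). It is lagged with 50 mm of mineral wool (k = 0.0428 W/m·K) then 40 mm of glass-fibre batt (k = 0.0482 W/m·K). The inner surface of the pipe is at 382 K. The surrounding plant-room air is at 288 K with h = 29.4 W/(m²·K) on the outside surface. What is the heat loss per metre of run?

q′ ≈ 35.1 W/m

Cylindrical conduction, so R = ln(r₂/r₁)/(2πkL) per layer, in series:
R_brass pipe wall = ln(81.8/75)/(2π×101×1) = 1.368×10^-4 K/W
R_mineral wool = ln(131.8/81.8)/(2π×0.0428×1) = 1.774 K/W
R_glass-fibre batt = ln(171.8/131.8)/(2π×0.0482×1) = 0.8752 K/W
R_outer film = 1/(h_o·2πr_oL) = 1/(29.4×2π×0.1718×1) = 0.03151 K/W
R_total = 2.681 K/W
Q = ΔT/R_total = 94/2.681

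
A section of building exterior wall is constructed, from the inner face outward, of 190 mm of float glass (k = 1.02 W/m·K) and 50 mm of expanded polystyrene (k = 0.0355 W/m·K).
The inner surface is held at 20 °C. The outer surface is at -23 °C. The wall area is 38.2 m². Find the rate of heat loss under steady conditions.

Using the resistance-network approach (series):
R_float glass = L/(kA) = 0.19/(1.02×38.2) = 0.004876 K/W
R_expanded polystyrene = L/(kA) = 0.05/(0.0355×38.2) = 0.03687 K/W
R_total = 0.04175 K/W
Q = ΔT / R_total = 43 / 0.04175

Q ≈ 1030 W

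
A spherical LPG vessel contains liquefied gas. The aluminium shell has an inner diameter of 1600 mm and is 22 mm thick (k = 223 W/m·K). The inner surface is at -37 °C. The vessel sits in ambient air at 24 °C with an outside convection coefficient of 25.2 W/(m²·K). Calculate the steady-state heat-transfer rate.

For a spherical shell R = (1/r₁ − 1/r₂)/(4πk); film R = 1/(h·4πr²). In series:
R_aluminium shell = (1/0.8 − 1/0.822)/(4π×223) = 1.194×10^-5 K/W
R_outer film = 1/(h·4πr_o²) = 1/(25.2×4π×0.822²) = 0.004674 K/W
R_total = 0.004685 K/W
Q = ΔT/R_total = 61/0.004685

Q ≈ 13000 W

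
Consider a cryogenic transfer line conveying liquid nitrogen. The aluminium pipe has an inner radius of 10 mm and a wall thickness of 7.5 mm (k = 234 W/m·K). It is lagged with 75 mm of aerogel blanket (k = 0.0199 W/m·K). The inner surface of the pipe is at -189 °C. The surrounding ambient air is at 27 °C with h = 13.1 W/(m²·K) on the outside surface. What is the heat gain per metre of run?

q′ ≈ 16.1 W/m

Cylindrical conduction, so R = ln(r₂/r₁)/(2πkL) per layer, in series:
R_aluminium pipe wall = ln(17.5/10)/(2π×234×1) = 3.806×10^-4 K/W
R_aerogel blanket = ln(92.5/17.5)/(2π×0.0199×1) = 13.32 K/W
R_outer film = 1/(h_o·2πr_oL) = 1/(13.1×2π×0.0925×1) = 0.1313 K/W
R_total = 13.45 K/W
Q = ΔT/R_total = 216/13.45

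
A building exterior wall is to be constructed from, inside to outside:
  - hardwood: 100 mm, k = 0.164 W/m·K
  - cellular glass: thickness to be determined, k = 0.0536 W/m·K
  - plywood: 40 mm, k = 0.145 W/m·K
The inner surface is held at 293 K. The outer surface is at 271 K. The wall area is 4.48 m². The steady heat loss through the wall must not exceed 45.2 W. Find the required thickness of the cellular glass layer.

L ≈ 69.4 mm

Using the resistance-network approach (series):
R_hardwood = L/(kA) = 0.1/(0.164×4.48) = 0.1361 K/W
R_plywood = L/(kA) = 0.04/(0.145×4.48) = 0.06158 K/W
Sum of the known resistances R_other = 0.1977 K/W
Required total resistance R_tot = ΔT/Q_allow = 22/45.2 = 0.4867 K/W
R_cellular glass = R_tot − R_other = 0.289 K/W
L = R·k·A = 0.289×0.0536×4.48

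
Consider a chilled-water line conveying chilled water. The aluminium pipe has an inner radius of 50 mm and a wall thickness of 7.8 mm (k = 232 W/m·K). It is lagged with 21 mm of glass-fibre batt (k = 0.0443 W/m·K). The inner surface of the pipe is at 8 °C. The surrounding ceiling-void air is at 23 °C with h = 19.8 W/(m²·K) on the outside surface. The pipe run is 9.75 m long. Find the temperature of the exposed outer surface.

Radial resistances (cylindrical: R_cond = ln(r_o/r_i)/(2πkL), R_conv = 1/(h·2πrL)):
R_aluminium pipe wall = ln(57.8/50)/(2π×232×9.75) = 1.02×10^-5 K/W
R_glass-fibre batt = ln(78.8/57.8)/(2π×0.0443×9.75) = 0.1142 K/W
R_outer film = 1/(h_o·2πr_oL) = 1/(19.8×2π×0.0788×9.75) = 0.01046 K/W
R_total = 0.1247 K/W
Q = ΔT/R_total = 15/0.1247
Q = 120 W
T_interface = T_inner + Q·ΣR(inner→interface) = 8 + 120×0.1142

T ≈ 21.7 °C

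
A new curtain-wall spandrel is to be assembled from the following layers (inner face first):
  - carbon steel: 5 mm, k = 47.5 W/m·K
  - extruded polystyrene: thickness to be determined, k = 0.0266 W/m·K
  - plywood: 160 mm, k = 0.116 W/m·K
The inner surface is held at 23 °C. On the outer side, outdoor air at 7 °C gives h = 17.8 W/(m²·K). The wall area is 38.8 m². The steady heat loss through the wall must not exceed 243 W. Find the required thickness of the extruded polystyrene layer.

Using the resistance-network approach (series):
R_carbon steel = L/(kA) = 0.005/(47.5×38.8) = 2.713×10^-6 K/W
R_plywood = L/(kA) = 0.16/(0.116×38.8) = 0.03555 K/W
R_outer film = 1/(h_o·A) = 1/(17.8×38.8) = 0.001448 K/W
Sum of the known resistances R_other = 0.037 K/W
Required total resistance R_tot = ΔT/Q_allow = 16/243 = 0.06584 K/W
R_extruded polystyrene = R_tot − R_other = 0.02884 K/W
L = R·k·A = 0.02884×0.0266×38.8

L ≈ 29.8 mm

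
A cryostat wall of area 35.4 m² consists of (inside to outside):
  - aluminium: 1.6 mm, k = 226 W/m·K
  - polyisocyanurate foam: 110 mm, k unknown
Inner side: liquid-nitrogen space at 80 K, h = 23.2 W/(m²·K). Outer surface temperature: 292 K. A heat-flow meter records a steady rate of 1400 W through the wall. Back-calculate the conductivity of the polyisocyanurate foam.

Thermal resistances in series:
R_inner film = 1/(h_i·A) = 1/(23.2×35.4) = 0.001218 K/W
R_aluminium = L/(kA) = 0.0016/(226×35.4) = 2×10^-7 K/W
Sum of known resistances R_other = 0.001218 K/W
Total R = ΔT/Q = 212/1400 = 0.1514 K/W
R_polyisocyanurate foam = R_total − R_other = 0.1502 K/W
k = L/(R·A) = 0.11/(0.1502×35.4)

k ≈ 0.0207 W/(m·K)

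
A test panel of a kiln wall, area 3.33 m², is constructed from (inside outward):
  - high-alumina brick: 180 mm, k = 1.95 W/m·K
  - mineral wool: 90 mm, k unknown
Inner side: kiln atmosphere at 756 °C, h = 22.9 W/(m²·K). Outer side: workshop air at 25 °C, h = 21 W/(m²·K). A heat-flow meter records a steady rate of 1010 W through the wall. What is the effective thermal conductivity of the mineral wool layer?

Treating each layer as a thermal resistance in series:
R_inner film = 1/(h_i·A) = 1/(22.9×3.33) = 0.01311 K/W
R_high-alumina brick = L/(kA) = 0.18/(1.95×3.33) = 0.02772 K/W
R_outer film = 1/(h_o·A) = 1/(21×3.33) = 0.0143 K/W
Sum of known resistances R_other = 0.05513 K/W
Total R = ΔT/Q = 731/1010 = 0.7238 K/W
R_mineral wool = R_total − R_other = 0.6686 K/W
k = L/(R·A) = 0.09/(0.6686×3.33)

k ≈ 0.0404 W/(m·K)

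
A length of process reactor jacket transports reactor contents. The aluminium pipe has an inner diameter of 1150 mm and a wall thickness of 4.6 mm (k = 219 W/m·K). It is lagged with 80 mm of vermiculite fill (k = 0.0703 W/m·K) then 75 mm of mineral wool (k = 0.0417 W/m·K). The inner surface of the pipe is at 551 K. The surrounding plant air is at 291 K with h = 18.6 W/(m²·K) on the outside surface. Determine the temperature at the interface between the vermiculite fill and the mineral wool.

T ≈ 445 K

Treating each annulus and film as a series resistance:
R_aluminium pipe wall = ln(579.6/575)/(2π×219×1) = 5.791×10^-6 K/W
R_vermiculite fill = ln(659.6/579.6)/(2π×0.0703×1) = 0.2927 K/W
R_mineral wool = ln(734.6/659.6)/(2π×0.0417×1) = 0.411 K/W
R_outer film = 1/(h_o·2πr_oL) = 1/(18.6×2π×0.7346×1) = 0.01165 K/W
R_total = 0.7154 K/W
Q = ΔT/R_total = 260/0.7154
Q = 363 W/m
T_interface = T_inner − Q·ΣR(inner→interface) = 551 − 363×0.2927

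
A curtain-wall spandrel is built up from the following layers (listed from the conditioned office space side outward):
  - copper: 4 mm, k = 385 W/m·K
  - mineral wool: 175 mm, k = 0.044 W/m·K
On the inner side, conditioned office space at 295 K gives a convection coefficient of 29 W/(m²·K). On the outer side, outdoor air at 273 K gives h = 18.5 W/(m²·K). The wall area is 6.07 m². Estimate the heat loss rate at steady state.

Model the wall as resistances in series:
R_inner film = 1/(h_i·A) = 1/(29×6.07) = 0.005681 K/W
R_copper = L/(kA) = 0.004/(385×6.07) = 1.712×10^-6 K/W
R_mineral wool = L/(kA) = 0.175/(0.044×6.07) = 0.6552 K/W
R_outer film = 1/(h_o·A) = 1/(18.5×6.07) = 0.008905 K/W
R_total = 0.6698 K/W
Q = ΔT / R_total = 22 / 0.6698

Q ≈ 32.8 W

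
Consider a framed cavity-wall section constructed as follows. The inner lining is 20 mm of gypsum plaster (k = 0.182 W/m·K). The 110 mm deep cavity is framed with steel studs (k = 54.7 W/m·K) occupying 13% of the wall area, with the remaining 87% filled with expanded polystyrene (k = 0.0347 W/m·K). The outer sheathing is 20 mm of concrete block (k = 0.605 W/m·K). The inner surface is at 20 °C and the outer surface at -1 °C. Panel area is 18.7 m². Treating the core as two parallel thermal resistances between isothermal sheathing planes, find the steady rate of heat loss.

Sheathing layers in series; stud and cavity paths in parallel between them.
R_inner = 0.02/(0.182×18.7) = 0.005876 K/W
R_stud  = 0.11/(54.7×0.13×18.7) = 8.272×10^-4 K/W
R_cav   = 0.11/(0.0347×0.87×18.7) = 0.1949 K/W
1/R_core = 1/R_stud + 1/R_cav → R_core = 8.237×10^-4 K/W
R_outer = 0.02/(0.605×18.7) = 0.001768 K/W
R_total = 0.008468 K/W
Q = ΔT/R_total = 21/0.008468

Q ≈ 2480 W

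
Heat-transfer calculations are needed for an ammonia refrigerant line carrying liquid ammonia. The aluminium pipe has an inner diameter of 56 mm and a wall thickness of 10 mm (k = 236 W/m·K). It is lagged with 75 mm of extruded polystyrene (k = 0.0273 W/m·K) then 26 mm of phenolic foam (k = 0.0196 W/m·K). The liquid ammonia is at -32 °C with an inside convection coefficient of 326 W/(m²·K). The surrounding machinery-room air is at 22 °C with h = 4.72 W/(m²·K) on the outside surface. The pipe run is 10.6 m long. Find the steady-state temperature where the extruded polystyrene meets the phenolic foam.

T ≈ 9.47 °C

Cylindrical conduction, so R = ln(r₂/r₁)/(2πkL) per layer, in series:
R_inner film = 1/(h_i·2πr₁L) = 1/(326×2π×0.028×10.6) = 0.001645 K/W
R_aluminium pipe wall = ln(38/28)/(2π×236×10.6) = 1.943×10^-5 K/W
R_extruded polystyrene = ln(113/38)/(2π×0.0273×10.6) = 0.5994 K/W
R_phenolic foam = ln(139/113)/(2π×0.0196×10.6) = 0.1586 K/W
R_outer film = 1/(h_o·2πr_oL) = 1/(4.72×2π×0.139×10.6) = 0.02289 K/W
R_total = 0.7826 K/W
Q = ΔT/R_total = 54/0.7826
Q = 69 W
T_interface = T_inner + Q·ΣR(inner→interface) = -32 + 69×0.601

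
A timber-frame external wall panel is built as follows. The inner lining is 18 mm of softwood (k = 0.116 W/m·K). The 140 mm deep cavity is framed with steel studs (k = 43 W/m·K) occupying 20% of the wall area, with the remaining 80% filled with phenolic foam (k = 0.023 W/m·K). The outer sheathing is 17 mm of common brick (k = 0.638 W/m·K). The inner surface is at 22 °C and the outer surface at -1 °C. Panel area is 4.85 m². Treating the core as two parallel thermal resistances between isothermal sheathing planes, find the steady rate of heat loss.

Sheathing layers in series; stud and cavity paths in parallel between them.
R_inner = 0.018/(0.116×4.85) = 0.03199 K/W
R_stud  = 0.14/(43×0.2×4.85) = 0.003357 K/W
R_cav   = 0.14/(0.023×0.8×4.85) = 1.569 K/W
1/R_core = 1/R_stud + 1/R_cav → R_core = 0.003349 K/W
R_outer = 0.017/(0.638×4.85) = 0.005494 K/W
R_total = 0.04084 K/W
Q = ΔT/R_total = 23/0.04084

Q ≈ 563 W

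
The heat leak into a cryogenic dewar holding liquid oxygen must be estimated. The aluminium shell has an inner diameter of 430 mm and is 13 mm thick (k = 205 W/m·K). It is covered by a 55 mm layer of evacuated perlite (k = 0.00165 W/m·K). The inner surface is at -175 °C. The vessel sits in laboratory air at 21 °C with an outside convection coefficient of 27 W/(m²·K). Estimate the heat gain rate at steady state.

Spherical conduction: R = (1/r_in − 1/r_out)/(4πk) per layer; series-sum.
R_aluminium shell = (1/0.215 − 1/0.228)/(4π×205) = 1.029×10^-4 K/W
R_evacuated perlite = (1/0.228 − 1/0.283)/(4π×0.00165) = 41.11 K/W
R_outer film = 1/(h·4πr_o²) = 1/(27×4π×0.283²) = 0.0368 K/W
R_total = 41.15 K/W
Q = ΔT/R_total = 196/41.15

Q ≈ 4.76 W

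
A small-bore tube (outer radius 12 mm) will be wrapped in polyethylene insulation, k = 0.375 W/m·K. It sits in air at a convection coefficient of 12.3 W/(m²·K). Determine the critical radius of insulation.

r_cr ≈ 30.5 mm

For a cylinder r_cr = k/h = 0.375/12.3
r_cr = 30.5 mm; since the bare radius (12 mm) is below r_cr, adding a thin layer of insulation will *increase* heat loss.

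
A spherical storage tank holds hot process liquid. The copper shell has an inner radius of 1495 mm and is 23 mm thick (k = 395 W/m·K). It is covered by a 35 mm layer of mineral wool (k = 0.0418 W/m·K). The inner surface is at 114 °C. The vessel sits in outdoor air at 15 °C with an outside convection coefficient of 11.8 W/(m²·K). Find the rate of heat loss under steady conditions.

Each spherical layer contributes R = (1/r_i − 1/r_o)/(4πk):
R_copper shell = (1/1.495 − 1/1.518)/(4π×395) = 2.042×10^-6 K/W
R_mineral wool = (1/1.518 − 1/1.553)/(4π×0.0418) = 0.02826 K/W
R_outer film = 1/(h·4πr_o²) = 1/(11.8×4π×1.553²) = 0.002796 K/W
R_total = 0.03106 K/W
Q = ΔT/R_total = 99/0.03106

Q ≈ 3190 W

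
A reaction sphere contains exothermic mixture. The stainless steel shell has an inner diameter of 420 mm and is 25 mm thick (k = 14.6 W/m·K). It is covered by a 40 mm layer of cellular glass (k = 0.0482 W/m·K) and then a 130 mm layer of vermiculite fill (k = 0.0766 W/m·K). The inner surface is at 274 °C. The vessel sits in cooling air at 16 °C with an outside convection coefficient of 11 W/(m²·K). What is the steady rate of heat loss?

Q ≈ 113 W

For a spherical shell R = (1/r₁ − 1/r₂)/(4πk); film R = 1/(h·4πr²). In series:
R_stainless steel shell = (1/0.21 − 1/0.235)/(4π×14.6) = 0.002761 K/W
R_cellular glass = (1/0.235 − 1/0.275)/(4π×0.0482) = 1.022 K/W
R_vermiculite fill = (1/0.275 − 1/0.405)/(4π×0.0766) = 1.213 K/W
R_outer film = 1/(h·4πr_o²) = 1/(11×4π×0.405²) = 0.0441 K/W
R_total = 2.281 K/W
Q = ΔT/R_total = 258/2.281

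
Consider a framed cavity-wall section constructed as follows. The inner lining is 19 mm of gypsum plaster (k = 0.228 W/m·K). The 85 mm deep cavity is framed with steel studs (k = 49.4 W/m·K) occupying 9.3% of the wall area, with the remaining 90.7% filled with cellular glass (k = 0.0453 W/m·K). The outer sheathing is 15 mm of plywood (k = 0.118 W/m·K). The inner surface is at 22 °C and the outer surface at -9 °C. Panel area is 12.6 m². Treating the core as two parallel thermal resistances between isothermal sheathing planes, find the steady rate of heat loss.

Sheathing layers in series; stud and cavity paths in parallel between them.
R_inner = 0.019/(0.228×12.6) = 0.006614 K/W
R_stud  = 0.085/(49.4×0.093×12.6) = 0.001468 K/W
R_cav   = 0.085/(0.0453×0.907×12.6) = 0.1642 K/W
1/R_core = 1/R_stud + 1/R_cav → R_core = 0.001455 K/W
R_outer = 0.015/(0.118×12.6) = 0.01009 K/W
R_total = 0.01816 K/W
Q = ΔT/R_total = 31/0.01816

Q ≈ 1710 W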